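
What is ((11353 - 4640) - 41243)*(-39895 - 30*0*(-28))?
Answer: 1377574350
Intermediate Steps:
((11353 - 4640) - 41243)*(-39895 - 30*0*(-28)) = (6713 - 41243)*(-39895 + 0*(-28)) = -34530*(-39895 + 0) = -34530*(-39895) = 1377574350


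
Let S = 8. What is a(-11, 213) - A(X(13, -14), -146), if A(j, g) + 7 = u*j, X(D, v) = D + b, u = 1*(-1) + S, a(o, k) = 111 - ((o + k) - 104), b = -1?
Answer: -64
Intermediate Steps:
a(o, k) = 215 - k - o (a(o, k) = 111 - ((k + o) - 104) = 111 - (-104 + k + o) = 111 + (104 - k - o) = 215 - k - o)
u = 7 (u = 1*(-1) + 8 = -1 + 8 = 7)
X(D, v) = -1 + D (X(D, v) = D - 1 = -1 + D)
A(j, g) = -7 + 7*j
a(-11, 213) - A(X(13, -14), -146) = (215 - 1*213 - 1*(-11)) - (-7 + 7*(-1 + 13)) = (215 - 213 + 11) - (-7 + 7*12) = 13 - (-7 + 84) = 13 - 1*77 = 13 - 77 = -64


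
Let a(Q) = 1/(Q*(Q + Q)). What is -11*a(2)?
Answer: -11/8 ≈ -1.3750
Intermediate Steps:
a(Q) = 1/(2*Q**2) (a(Q) = 1/(Q*(2*Q)) = 1/(2*Q**2))
-11*a(2) = -11/(2*2**2) = -11/(2*4) = -11*1/8 = -11/8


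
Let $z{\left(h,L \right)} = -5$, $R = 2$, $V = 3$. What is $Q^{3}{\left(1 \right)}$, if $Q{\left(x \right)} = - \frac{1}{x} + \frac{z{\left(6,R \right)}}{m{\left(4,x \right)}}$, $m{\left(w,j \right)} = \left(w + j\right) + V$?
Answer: $- \frac{2197}{512} \approx -4.291$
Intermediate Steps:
$m{\left(w,j \right)} = 3 + j + w$ ($m{\left(w,j \right)} = \left(w + j\right) + 3 = \left(j + w\right) + 3 = 3 + j + w$)
$Q{\left(x \right)} = - \frac{1}{x} - \frac{5}{7 + x}$ ($Q{\left(x \right)} = - \frac{1}{x} - \frac{5}{3 + x + 4} = - \frac{1}{x} - \frac{5}{7 + x}$)
$Q^{3}{\left(1 \right)} = \left(\frac{-7 - 6}{1 \left(7 + 1\right)}\right)^{3} = \left(1 \cdot \frac{1}{8} \left(-7 - 6\right)\right)^{3} = \left(1 \cdot \frac{1}{8} \left(-13\right)\right)^{3} = \left(- \frac{13}{8}\right)^{3} = - \frac{2197}{512}$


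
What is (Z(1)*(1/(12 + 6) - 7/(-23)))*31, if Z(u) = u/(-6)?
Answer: -4619/2484 ≈ -1.8595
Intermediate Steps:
Z(u) = -u/6 (Z(u) = u*(-⅙) = -u/6)
(Z(1)*(1/(12 + 6) - 7/(-23)))*31 = ((-⅙*1)*(1/(12 + 6) - 7/(-23)))*31 = -(1/18 - 7*(-1/23))/6*31 = -(1*(1/18) + 7/23)/6*31 = -(1/18 + 7/23)/6*31 = -⅙*149/414*31 = -149/2484*31 = -4619/2484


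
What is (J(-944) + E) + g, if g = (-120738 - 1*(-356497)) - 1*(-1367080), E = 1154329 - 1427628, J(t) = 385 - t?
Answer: 1330869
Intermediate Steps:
E = -273299
g = 1602839 (g = (-120738 + 356497) + 1367080 = 235759 + 1367080 = 1602839)
(J(-944) + E) + g = ((385 - 1*(-944)) - 273299) + 1602839 = ((385 + 944) - 273299) + 1602839 = (1329 - 273299) + 1602839 = -271970 + 1602839 = 1330869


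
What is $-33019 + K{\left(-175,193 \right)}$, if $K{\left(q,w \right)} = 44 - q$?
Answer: $-32800$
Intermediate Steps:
$-33019 + K{\left(-175,193 \right)} = -33019 + \left(44 - -175\right) = -33019 + \left(44 + 175\right) = -33019 + 219 = -32800$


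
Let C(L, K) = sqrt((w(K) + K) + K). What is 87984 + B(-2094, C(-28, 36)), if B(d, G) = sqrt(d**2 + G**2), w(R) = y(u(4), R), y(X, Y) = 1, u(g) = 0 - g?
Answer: 87984 + sqrt(4384909) ≈ 90078.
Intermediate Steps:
u(g) = -g
w(R) = 1
C(L, K) = sqrt(1 + 2*K) (C(L, K) = sqrt((1 + K) + K) = sqrt(1 + 2*K))
B(d, G) = sqrt(G**2 + d**2)
87984 + B(-2094, C(-28, 36)) = 87984 + sqrt((sqrt(1 + 2*36))**2 + (-2094)**2) = 87984 + sqrt((sqrt(1 + 72))**2 + 4384836) = 87984 + sqrt((sqrt(73))**2 + 4384836) = 87984 + sqrt(73 + 4384836) = 87984 + sqrt(4384909)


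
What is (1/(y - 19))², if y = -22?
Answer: 1/1681 ≈ 0.00059488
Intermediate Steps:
(1/(y - 19))² = (1/(-22 - 19))² = (1/(-41))² = (-1/41)² = 1/1681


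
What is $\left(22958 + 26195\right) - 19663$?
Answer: $29490$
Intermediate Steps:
$\left(22958 + 26195\right) - 19663 = 49153 - 19663 = 29490$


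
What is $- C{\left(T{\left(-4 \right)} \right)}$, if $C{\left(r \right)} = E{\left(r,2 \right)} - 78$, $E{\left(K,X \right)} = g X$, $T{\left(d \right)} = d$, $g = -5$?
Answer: $88$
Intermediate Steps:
$E{\left(K,X \right)} = - 5 X$
$C{\left(r \right)} = -88$ ($C{\left(r \right)} = \left(-5\right) 2 - 78 = -10 - 78 = -88$)
$- C{\left(T{\left(-4 \right)} \right)} = \left(-1\right) \left(-88\right) = 88$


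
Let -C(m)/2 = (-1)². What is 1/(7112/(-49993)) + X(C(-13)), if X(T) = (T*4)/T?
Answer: -21545/7112 ≈ -3.0294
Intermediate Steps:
C(m) = -2 (C(m) = -2*(-1)² = -2*1 = -2)
X(T) = 4 (X(T) = (4*T)/T = 4)
1/(7112/(-49993)) + X(C(-13)) = 1/(7112/(-49993)) + 4 = 1/(7112*(-1/49993)) + 4 = 1/(-7112/49993) + 4 = -49993/7112 + 4 = -21545/7112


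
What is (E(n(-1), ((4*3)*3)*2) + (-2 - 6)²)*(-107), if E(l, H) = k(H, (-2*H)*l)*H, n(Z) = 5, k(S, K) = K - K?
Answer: -6848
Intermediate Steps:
k(S, K) = 0
E(l, H) = 0 (E(l, H) = 0*H = 0)
(E(n(-1), ((4*3)*3)*2) + (-2 - 6)²)*(-107) = (0 + (-2 - 6)²)*(-107) = (0 + (-8)²)*(-107) = (0 + 64)*(-107) = 64*(-107) = -6848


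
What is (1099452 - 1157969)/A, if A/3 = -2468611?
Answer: 58517/7405833 ≈ 0.0079015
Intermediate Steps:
A = -7405833 (A = 3*(-2468611) = -7405833)
(1099452 - 1157969)/A = (1099452 - 1157969)/(-7405833) = -58517*(-1/7405833) = 58517/7405833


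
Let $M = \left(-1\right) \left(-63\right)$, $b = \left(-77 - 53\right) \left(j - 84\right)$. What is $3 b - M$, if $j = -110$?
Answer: $75597$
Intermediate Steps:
$b = 25220$ ($b = \left(-77 - 53\right) \left(-110 - 84\right) = \left(-130\right) \left(-194\right) = 25220$)
$M = 63$
$3 b - M = 3 \cdot 25220 - 63 = 75660 - 63 = 75597$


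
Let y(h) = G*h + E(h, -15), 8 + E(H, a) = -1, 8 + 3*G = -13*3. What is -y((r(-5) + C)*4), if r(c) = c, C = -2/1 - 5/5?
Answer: -1477/3 ≈ -492.33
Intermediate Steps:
C = -3 (C = -2*1 - 5*⅕ = -2 - 1 = -3)
G = -47/3 (G = -8/3 + (-13*3)/3 = -8/3 + (⅓)*(-39) = -8/3 - 13 = -47/3 ≈ -15.667)
E(H, a) = -9 (E(H, a) = -8 - 1 = -9)
y(h) = -9 - 47*h/3 (y(h) = -47*h/3 - 9 = -9 - 47*h/3)
-y((r(-5) + C)*4) = -(-9 - 47*(-5 - 3)*4/3) = -(-9 - (-376)*4/3) = -(-9 - 47/3*(-32)) = -(-9 + 1504/3) = -1*1477/3 = -1477/3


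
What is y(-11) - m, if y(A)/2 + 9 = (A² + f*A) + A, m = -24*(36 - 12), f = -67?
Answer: 2252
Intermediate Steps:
m = -576 (m = -24*24 = -576)
y(A) = -18 - 132*A + 2*A² (y(A) = -18 + 2*((A² - 67*A) + A) = -18 + 2*(A² - 66*A) = -18 + (-132*A + 2*A²) = -18 - 132*A + 2*A²)
y(-11) - m = (-18 - 132*(-11) + 2*(-11)²) - 1*(-576) = (-18 + 1452 + 2*121) + 576 = (-18 + 1452 + 242) + 576 = 1676 + 576 = 2252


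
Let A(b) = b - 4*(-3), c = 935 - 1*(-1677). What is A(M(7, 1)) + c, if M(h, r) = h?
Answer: 2631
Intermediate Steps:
c = 2612 (c = 935 + 1677 = 2612)
A(b) = 12 + b (A(b) = b + 12 = 12 + b)
A(M(7, 1)) + c = (12 + 7) + 2612 = 19 + 2612 = 2631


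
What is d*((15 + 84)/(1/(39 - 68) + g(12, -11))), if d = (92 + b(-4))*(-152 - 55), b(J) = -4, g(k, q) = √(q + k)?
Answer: -13074534/7 ≈ -1.8678e+6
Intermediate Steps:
g(k, q) = √(k + q)
d = -18216 (d = (92 - 4)*(-152 - 55) = 88*(-207) = -18216)
d*((15 + 84)/(1/(39 - 68) + g(12, -11))) = -18216*(15 + 84)/(1/(39 - 68) + √(12 - 11)) = -1803384/(1/(-29) + √1) = -1803384/(-1/29 + 1) = -1803384/28/29 = -1803384*29/28 = -18216*2871/28 = -13074534/7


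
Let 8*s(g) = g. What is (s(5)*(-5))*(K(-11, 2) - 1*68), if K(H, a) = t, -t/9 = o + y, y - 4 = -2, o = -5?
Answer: 1025/8 ≈ 128.13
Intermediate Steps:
y = 2 (y = 4 - 2 = 2)
s(g) = g/8
t = 27 (t = -9*(-5 + 2) = -9*(-3) = 27)
K(H, a) = 27
(s(5)*(-5))*(K(-11, 2) - 1*68) = (((⅛)*5)*(-5))*(27 - 1*68) = ((5/8)*(-5))*(27 - 68) = -25/8*(-41) = 1025/8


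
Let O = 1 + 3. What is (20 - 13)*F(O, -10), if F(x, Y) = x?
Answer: 28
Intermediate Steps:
O = 4
(20 - 13)*F(O, -10) = (20 - 13)*4 = 7*4 = 28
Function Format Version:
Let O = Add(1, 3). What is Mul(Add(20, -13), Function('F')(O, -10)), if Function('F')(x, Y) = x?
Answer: 28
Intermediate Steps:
O = 4
Mul(Add(20, -13), Function('F')(O, -10)) = Mul(Add(20, -13), 4) = Mul(7, 4) = 28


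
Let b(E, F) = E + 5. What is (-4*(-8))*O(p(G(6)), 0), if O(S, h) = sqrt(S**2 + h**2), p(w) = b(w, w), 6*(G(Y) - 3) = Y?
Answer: 288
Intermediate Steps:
G(Y) = 3 + Y/6
b(E, F) = 5 + E
p(w) = 5 + w
(-4*(-8))*O(p(G(6)), 0) = (-4*(-8))*sqrt((5 + (3 + (1/6)*6))**2 + 0**2) = 32*sqrt((5 + (3 + 1))**2 + 0) = 32*sqrt((5 + 4)**2 + 0) = 32*sqrt(9**2 + 0) = 32*sqrt(81 + 0) = 32*sqrt(81) = 32*9 = 288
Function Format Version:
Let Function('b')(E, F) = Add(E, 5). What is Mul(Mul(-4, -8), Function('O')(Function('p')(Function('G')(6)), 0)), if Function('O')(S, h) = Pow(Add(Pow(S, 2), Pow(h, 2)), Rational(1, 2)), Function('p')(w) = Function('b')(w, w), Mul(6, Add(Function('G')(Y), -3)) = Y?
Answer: 288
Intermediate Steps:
Function('G')(Y) = Add(3, Mul(Rational(1, 6), Y))
Function('b')(E, F) = Add(5, E)
Function('p')(w) = Add(5, w)
Mul(Mul(-4, -8), Function('O')(Function('p')(Function('G')(6)), 0)) = Mul(Mul(-4, -8), Pow(Add(Pow(Add(5, Add(3, Mul(Rational(1, 6), 6))), 2), Pow(0, 2)), Rational(1, 2))) = Mul(32, Pow(Add(Pow(Add(5, Add(3, 1)), 2), 0), Rational(1, 2))) = Mul(32, Pow(Add(Pow(Add(5, 4), 2), 0), Rational(1, 2))) = Mul(32, Pow(Add(Pow(9, 2), 0), Rational(1, 2))) = Mul(32, Pow(Add(81, 0), Rational(1, 2))) = Mul(32, Pow(81, Rational(1, 2))) = Mul(32, 9) = 288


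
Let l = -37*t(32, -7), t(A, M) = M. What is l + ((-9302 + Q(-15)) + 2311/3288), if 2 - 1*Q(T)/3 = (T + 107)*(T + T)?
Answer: -2486705/3288 ≈ -756.30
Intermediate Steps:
Q(T) = 6 - 6*T*(107 + T) (Q(T) = 6 - 3*(T + 107)*(T + T) = 6 - 3*(107 + T)*2*T = 6 - 6*T*(107 + T))
l = 259 (l = -37*(-7) = 259)
l + ((-9302 + Q(-15)) + 2311/3288) = 259 + ((-9302 + (6 - 642*(-15) - 6*(-15)**2)) + 2311/3288) = 259 + ((-9302 + (6 + 9630 - 6*225)) + 2311*(1/3288)) = 259 + ((-9302 + (6 + 9630 - 1350)) + 2311/3288) = 259 + ((-9302 + 8286) + 2311/3288) = 259 + (-1016 + 2311/3288) = 259 - 3338297/3288 = -2486705/3288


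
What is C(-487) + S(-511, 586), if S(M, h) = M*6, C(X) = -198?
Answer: -3264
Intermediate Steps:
S(M, h) = 6*M
C(-487) + S(-511, 586) = -198 + 6*(-511) = -198 - 3066 = -3264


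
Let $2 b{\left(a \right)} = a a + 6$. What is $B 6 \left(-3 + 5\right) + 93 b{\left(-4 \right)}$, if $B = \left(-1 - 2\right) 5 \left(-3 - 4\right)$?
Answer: $2283$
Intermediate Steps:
$b{\left(a \right)} = 3 + \frac{a^{2}}{2}$ ($b{\left(a \right)} = \frac{a a + 6}{2} = \frac{a^{2} + 6}{2} = \frac{6 + a^{2}}{2} = 3 + \frac{a^{2}}{2}$)
$B = 105$ ($B = - 3 \cdot 5 \left(-7\right) = \left(-3\right) \left(-35\right) = 105$)
$B 6 \left(-3 + 5\right) + 93 b{\left(-4 \right)} = 105 \cdot 6 \left(-3 + 5\right) + 93 \left(3 + \frac{\left(-4\right)^{2}}{2}\right) = 105 \cdot 6 \cdot 2 + 93 \left(3 + \frac{1}{2} \cdot 16\right) = 105 \cdot 12 + 93 \left(3 + 8\right) = 1260 + 93 \cdot 11 = 1260 + 1023 = 2283$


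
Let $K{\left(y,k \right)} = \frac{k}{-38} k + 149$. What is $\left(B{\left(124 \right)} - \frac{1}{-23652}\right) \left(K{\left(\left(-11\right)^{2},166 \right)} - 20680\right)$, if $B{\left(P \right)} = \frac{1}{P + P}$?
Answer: $- \frac{2413105325}{27862056} \approx -86.609$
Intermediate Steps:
$K{\left(y,k \right)} = 149 - \frac{k^{2}}{38}$ ($K{\left(y,k \right)} = k \left(- \frac{1}{38}\right) k + 149 = - \frac{k}{38} k + 149 = - \frac{k^{2}}{38} + 149 = 149 - \frac{k^{2}}{38}$)
$B{\left(P \right)} = \frac{1}{2 P}$
$\left(B{\left(124 \right)} - \frac{1}{-23652}\right) \left(K{\left(\left(-11\right)^{2},166 \right)} - 20680\right) = \left(\frac{1}{2 \cdot 124} - \frac{1}{-23652}\right) \left(\left(149 - \frac{166^{2}}{38}\right) - 20680\right) = \left(\frac{1}{2} \cdot \frac{1}{124} - - \frac{1}{23652}\right) \left(\left(149 - \frac{13778}{19}\right) - 20680\right) = \left(\frac{1}{248} + \frac{1}{23652}\right) \left(\left(149 - \frac{13778}{19}\right) - 20680\right) = \frac{5975 \left(- \frac{10947}{19} - 20680\right)}{1466424} = \frac{5975}{1466424} \left(- \frac{403867}{19}\right) = - \frac{2413105325}{27862056}$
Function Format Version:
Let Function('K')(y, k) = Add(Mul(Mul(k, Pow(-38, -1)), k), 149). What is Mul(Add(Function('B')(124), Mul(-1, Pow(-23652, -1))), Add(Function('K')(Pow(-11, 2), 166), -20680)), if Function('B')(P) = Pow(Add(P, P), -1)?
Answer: Rational(-2413105325, 27862056) ≈ -86.609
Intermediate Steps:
Function('K')(y, k) = Add(149, Mul(Rational(-1, 38), Pow(k, 2))) (Function('K')(y, k) = Add(Mul(Mul(k, Rational(-1, 38)), k), 149) = Add(Mul(Mul(Rational(-1, 38), k), k), 149) = Add(Mul(Rational(-1, 38), Pow(k, 2)), 149) = Add(149, Mul(Rational(-1, 38), Pow(k, 2))))
Function('B')(P) = Mul(Rational(1, 2), Pow(P, -1)) (Function('B')(P) = Pow(Mul(2, P), -1) = Mul(Rational(1, 2), Pow(P, -1)))
Mul(Add(Function('B')(124), Mul(-1, Pow(-23652, -1))), Add(Function('K')(Pow(-11, 2), 166), -20680)) = Mul(Add(Mul(Rational(1, 2), Pow(124, -1)), Mul(-1, Pow(-23652, -1))), Add(Add(149, Mul(Rational(-1, 38), Pow(166, 2))), -20680)) = Mul(Add(Mul(Rational(1, 2), Rational(1, 124)), Mul(-1, Rational(-1, 23652))), Add(Add(149, Mul(Rational(-1, 38), 27556)), -20680)) = Mul(Add(Rational(1, 248), Rational(1, 23652)), Add(Add(149, Rational(-13778, 19)), -20680)) = Mul(Rational(5975, 1466424), Add(Rational(-10947, 19), -20680)) = Mul(Rational(5975, 1466424), Rational(-403867, 19)) = Rational(-2413105325, 27862056)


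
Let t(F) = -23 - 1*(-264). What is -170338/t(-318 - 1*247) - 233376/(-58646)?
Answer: -4966699366/7066843 ≈ -702.82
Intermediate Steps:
t(F) = 241 (t(F) = -23 + 264 = 241)
-170338/t(-318 - 1*247) - 233376/(-58646) = -170338/241 - 233376/(-58646) = -170338*1/241 - 233376*(-1/58646) = -170338/241 + 116688/29323 = -4966699366/7066843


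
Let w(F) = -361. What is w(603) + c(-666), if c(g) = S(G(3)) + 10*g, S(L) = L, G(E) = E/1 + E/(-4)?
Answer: -28075/4 ≈ -7018.8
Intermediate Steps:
G(E) = 3*E/4 (G(E) = E*1 + E*(-¼) = E - E/4 = 3*E/4)
c(g) = 9/4 + 10*g (c(g) = (¾)*3 + 10*g = 9/4 + 10*g)
w(603) + c(-666) = -361 + (9/4 + 10*(-666)) = -361 + (9/4 - 6660) = -361 - 26631/4 = -28075/4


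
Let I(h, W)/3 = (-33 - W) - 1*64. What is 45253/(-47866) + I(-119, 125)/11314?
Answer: -20918123/20829074 ≈ -1.0043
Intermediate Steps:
I(h, W) = -291 - 3*W (I(h, W) = 3*((-33 - W) - 1*64) = 3*((-33 - W) - 64) = 3*(-97 - W) = -291 - 3*W)
45253/(-47866) + I(-119, 125)/11314 = 45253/(-47866) + (-291 - 3*125)/11314 = 45253*(-1/47866) + (-291 - 375)*(1/11314) = -3481/3682 - 666*1/11314 = -3481/3682 - 333/5657 = -20918123/20829074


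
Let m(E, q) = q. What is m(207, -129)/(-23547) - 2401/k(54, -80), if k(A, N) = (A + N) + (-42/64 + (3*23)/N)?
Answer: 430780167/4937021 ≈ 87.255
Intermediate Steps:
k(A, N) = -21/32 + A + N + 69/N (k(A, N) = (A + N) + (-42*1/64 + 69/N) = (A + N) + (-21/32 + 69/N) = -21/32 + A + N + 69/N)
m(207, -129)/(-23547) - 2401/k(54, -80) = -129/(-23547) - 2401/(-21/32 + 54 - 80 + 69/(-80)) = -129*(-1/23547) - 2401/(-21/32 + 54 - 80 + 69*(-1/80)) = 43/7849 - 2401/(-21/32 + 54 - 80 - 69/80) = 43/7849 - 2401/(-4403/160) = 43/7849 - 2401*(-160/4403) = 43/7849 + 54880/629 = 430780167/4937021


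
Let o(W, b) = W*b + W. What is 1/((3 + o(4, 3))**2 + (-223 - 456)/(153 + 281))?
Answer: 62/22285 ≈ 0.0027821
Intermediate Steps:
o(W, b) = W + W*b
1/((3 + o(4, 3))**2 + (-223 - 456)/(153 + 281)) = 1/((3 + 4*(1 + 3))**2 + (-223 - 456)/(153 + 281)) = 1/((3 + 4*4)**2 - 679/434) = 1/((3 + 16)**2 - 679*1/434) = 1/(19**2 - 97/62) = 1/(361 - 97/62) = 1/(22285/62) = 62/22285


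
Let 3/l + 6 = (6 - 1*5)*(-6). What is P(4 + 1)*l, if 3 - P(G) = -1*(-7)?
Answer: 1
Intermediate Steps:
P(G) = -4 (P(G) = 3 - (-1)*(-7) = 3 - 1*7 = 3 - 7 = -4)
l = -1/4 (l = 3/(-6 + (6 - 1*5)*(-6)) = 3/(-6 + (6 - 5)*(-6)) = 3/(-6 + 1*(-6)) = 3/(-6 - 6) = 3/(-12) = 3*(-1/12) = -1/4 ≈ -0.25000)
P(4 + 1)*l = -4*(-1/4) = 1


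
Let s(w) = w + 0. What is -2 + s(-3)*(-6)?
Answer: 16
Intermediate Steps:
s(w) = w
-2 + s(-3)*(-6) = -2 - 3*(-6) = -2 + 18 = 16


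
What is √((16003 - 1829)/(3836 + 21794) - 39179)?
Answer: I*√6434050091370/12815 ≈ 197.94*I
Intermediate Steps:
√((16003 - 1829)/(3836 + 21794) - 39179) = √(14174/25630 - 39179) = √(14174*(1/25630) - 39179) = √(7087/12815 - 39179) = √(-502071798/12815) = I*√6434050091370/12815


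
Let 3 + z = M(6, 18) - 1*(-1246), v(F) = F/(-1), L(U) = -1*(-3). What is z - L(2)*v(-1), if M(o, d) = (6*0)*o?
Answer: 1240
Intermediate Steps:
L(U) = 3
v(F) = -F (v(F) = F*(-1) = -F)
M(o, d) = 0 (M(o, d) = 0*o = 0)
z = 1243 (z = -3 + (0 - 1*(-1246)) = -3 + (0 + 1246) = -3 + 1246 = 1243)
z - L(2)*v(-1) = 1243 - 3*(-1*(-1)) = 1243 - 3 = 1240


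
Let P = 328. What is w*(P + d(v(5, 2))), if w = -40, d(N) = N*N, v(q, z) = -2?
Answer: -13280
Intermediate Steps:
d(N) = N**2
w*(P + d(v(5, 2))) = -40*(328 + (-2)**2) = -40*(328 + 4) = -40*332 = -13280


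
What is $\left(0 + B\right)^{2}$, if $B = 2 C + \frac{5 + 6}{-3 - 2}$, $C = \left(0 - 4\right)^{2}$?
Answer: $\frac{22201}{25} \approx 888.04$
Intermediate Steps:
$C = 16$ ($C = \left(-4\right)^{2} = 16$)
$B = \frac{149}{5}$ ($B = 2 \cdot 16 + \frac{5 + 6}{-3 - 2} = 32 + \frac{11}{-5} = 32 + 11 \left(- \frac{1}{5}\right) = 32 - \frac{11}{5} = \frac{149}{5} \approx 29.8$)
$\left(0 + B\right)^{2} = \left(0 + \frac{149}{5}\right)^{2} = \left(\frac{149}{5}\right)^{2} = \frac{22201}{25}$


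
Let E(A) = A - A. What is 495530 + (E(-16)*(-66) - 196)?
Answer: 495334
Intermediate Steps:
E(A) = 0
495530 + (E(-16)*(-66) - 196) = 495530 + (0*(-66) - 196) = 495530 + (0 - 196) = 495530 - 196 = 495334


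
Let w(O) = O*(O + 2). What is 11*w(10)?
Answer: 1320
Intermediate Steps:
w(O) = O*(2 + O)
11*w(10) = 11*(10*(2 + 10)) = 11*(10*12) = 11*120 = 1320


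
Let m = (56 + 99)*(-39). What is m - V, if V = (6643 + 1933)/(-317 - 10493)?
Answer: -32668937/5405 ≈ -6044.2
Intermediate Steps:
V = -4288/5405 (V = 8576/(-10810) = 8576*(-1/10810) = -4288/5405 ≈ -0.79334)
m = -6045 (m = 155*(-39) = -6045)
m - V = -6045 - 1*(-4288/5405) = -6045 + 4288/5405 = -32668937/5405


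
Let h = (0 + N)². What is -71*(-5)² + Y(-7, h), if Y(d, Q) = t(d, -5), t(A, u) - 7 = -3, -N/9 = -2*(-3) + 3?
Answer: -1771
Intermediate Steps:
N = -81 (N = -9*(-2*(-3) + 3) = -9*(6 + 3) = -9*9 = -81)
t(A, u) = 4 (t(A, u) = 7 - 3 = 4)
h = 6561 (h = (0 - 81)² = (-81)² = 6561)
Y(d, Q) = 4
-71*(-5)² + Y(-7, h) = -71*(-5)² + 4 = -71*25 + 4 = -1775 + 4 = -1771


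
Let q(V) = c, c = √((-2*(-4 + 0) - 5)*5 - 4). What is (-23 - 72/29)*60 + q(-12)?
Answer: -44340/29 + √11 ≈ -1525.6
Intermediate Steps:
c = √11 (c = √((-2*(-4) - 5)*5 - 4) = √((8 - 5)*5 - 4) = √(3*5 - 4) = √(15 - 4) = √11 ≈ 3.3166)
q(V) = √11
(-23 - 72/29)*60 + q(-12) = (-23 - 72/29)*60 + √11 = -739/29*60 + √11 = -44340/29 + √11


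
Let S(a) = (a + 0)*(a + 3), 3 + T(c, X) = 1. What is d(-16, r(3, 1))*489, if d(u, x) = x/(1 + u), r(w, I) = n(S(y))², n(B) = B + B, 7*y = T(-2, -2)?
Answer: -941488/12005 ≈ -78.425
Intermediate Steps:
T(c, X) = -2 (T(c, X) = -3 + 1 = -2)
y = -2/7 (y = (⅐)*(-2) = -2/7 ≈ -0.28571)
S(a) = a*(3 + a)
n(B) = 2*B
r(w, I) = 5776/2401 (r(w, I) = (2*(-2*(3 - 2/7)/7))² = (2*(-2/7*19/7))² = (2*(-38/49))² = (-76/49)² = 5776/2401)
d(-16, r(3, 1))*489 = (5776/(2401*(1 - 16)))*489 = ((5776/2401)/(-15))*489 = ((5776/2401)*(-1/15))*489 = -5776/36015*489 = -941488/12005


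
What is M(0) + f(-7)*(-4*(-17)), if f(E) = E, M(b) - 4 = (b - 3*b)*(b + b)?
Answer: -472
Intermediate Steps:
M(b) = 4 - 4*b² (M(b) = 4 + (b - 3*b)*(b + b) = 4 + (-2*b)*(2*b) = 4 - 4*b²)
M(0) + f(-7)*(-4*(-17)) = (4 - 4*0²) - (-28)*(-17) = (4 - 4*0) - 7*68 = (4 + 0) - 476 = 4 - 476 = -472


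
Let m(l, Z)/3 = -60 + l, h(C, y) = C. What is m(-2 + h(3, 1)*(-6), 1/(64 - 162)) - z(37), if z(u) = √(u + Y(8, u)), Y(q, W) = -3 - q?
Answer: -240 - √26 ≈ -245.10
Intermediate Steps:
m(l, Z) = -180 + 3*l (m(l, Z) = 3*(-60 + l) = -180 + 3*l)
z(u) = √(-11 + u) (z(u) = √(u + (-3 - 1*8)) = √(u + (-3 - 8)) = √(u - 11) = √(-11 + u))
m(-2 + h(3, 1)*(-6), 1/(64 - 162)) - z(37) = (-180 + 3*(-2 + 3*(-6))) - √(-11 + 37) = (-180 + 3*(-2 - 18)) - √26 = (-180 + 3*(-20)) - √26 = (-180 - 60) - √26 = -240 - √26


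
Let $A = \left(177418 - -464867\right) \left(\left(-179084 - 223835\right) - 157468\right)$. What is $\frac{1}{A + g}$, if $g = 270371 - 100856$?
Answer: $- \frac{1}{359927994780} \approx -2.7783 \cdot 10^{-12}$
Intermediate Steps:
$g = 169515$
$A = -359928164295$ ($A = \left(177418 + 464867\right) \left(-402919 - 157468\right) = 642285 \left(-560387\right) = -359928164295$)
$\frac{1}{A + g} = \frac{1}{-359928164295 + 169515} = \frac{1}{-359927994780} = - \frac{1}{359927994780}$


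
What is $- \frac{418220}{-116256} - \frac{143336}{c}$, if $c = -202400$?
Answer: $\frac{34412839}{7992600} \approx 4.3056$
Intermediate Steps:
$- \frac{418220}{-116256} - \frac{143336}{c} = - \frac{418220}{-116256} - \frac{143336}{-202400} = \left(-418220\right) \left(- \frac{1}{116256}\right) - - \frac{779}{1100} = \frac{104555}{29064} + \frac{779}{1100} = \frac{34412839}{7992600}$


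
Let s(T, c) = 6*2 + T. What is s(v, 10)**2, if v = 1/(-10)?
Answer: 14161/100 ≈ 141.61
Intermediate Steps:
v = -1/10 ≈ -0.10000
s(T, c) = 12 + T
s(v, 10)**2 = (12 - 1/10)**2 = (119/10)**2 = 14161/100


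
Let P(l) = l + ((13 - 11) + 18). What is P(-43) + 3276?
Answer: 3253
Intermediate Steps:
P(l) = 20 + l (P(l) = l + (2 + 18) = l + 20 = 20 + l)
P(-43) + 3276 = (20 - 43) + 3276 = -23 + 3276 = 3253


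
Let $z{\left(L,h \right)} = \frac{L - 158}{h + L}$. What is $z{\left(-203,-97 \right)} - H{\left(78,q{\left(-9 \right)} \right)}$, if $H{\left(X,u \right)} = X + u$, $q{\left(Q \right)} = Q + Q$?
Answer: $- \frac{17639}{300} \approx -58.797$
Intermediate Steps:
$z{\left(L,h \right)} = \frac{-158 + L}{L + h}$
$q{\left(Q \right)} = 2 Q$
$z{\left(-203,-97 \right)} - H{\left(78,q{\left(-9 \right)} \right)} = \frac{-158 - 203}{-203 - 97} - \left(78 + 2 \left(-9\right)\right) = \frac{1}{-300} \left(-361\right) - \left(78 - 18\right) = \left(- \frac{1}{300}\right) \left(-361\right) - 60 = \frac{361}{300} - 60 = - \frac{17639}{300}$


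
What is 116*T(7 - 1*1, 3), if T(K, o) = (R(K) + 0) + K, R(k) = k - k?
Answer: 696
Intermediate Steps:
R(k) = 0
T(K, o) = K (T(K, o) = (0 + 0) + K = 0 + K = K)
116*T(7 - 1*1, 3) = 116*(7 - 1*1) = 116*(7 - 1) = 116*6 = 696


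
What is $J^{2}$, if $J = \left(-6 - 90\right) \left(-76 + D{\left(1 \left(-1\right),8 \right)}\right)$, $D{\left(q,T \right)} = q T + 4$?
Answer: $58982400$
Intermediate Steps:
$D{\left(q,T \right)} = 4 + T q$ ($D{\left(q,T \right)} = T q + 4 = 4 + T q$)
$J = 7680$ ($J = \left(-6 - 90\right) \left(-76 + \left(4 + 8 \cdot 1 \left(-1\right)\right)\right) = - 96 \left(-76 + \left(4 + 8 \left(-1\right)\right)\right) = - 96 \left(-76 + \left(4 - 8\right)\right) = - 96 \left(-76 - 4\right) = \left(-96\right) \left(-80\right) = 7680$)
$J^{2} = 7680^{2} = 58982400$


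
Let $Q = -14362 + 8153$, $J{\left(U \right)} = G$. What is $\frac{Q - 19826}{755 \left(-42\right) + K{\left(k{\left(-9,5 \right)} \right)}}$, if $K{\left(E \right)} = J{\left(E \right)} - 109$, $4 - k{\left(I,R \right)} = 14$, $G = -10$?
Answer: $\frac{26035}{31829} \approx 0.81796$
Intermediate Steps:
$J{\left(U \right)} = -10$
$k{\left(I,R \right)} = -10$ ($k{\left(I,R \right)} = 4 - 14 = -10$)
$Q = -6209$
$K{\left(E \right)} = -119$ ($K{\left(E \right)} = -10 - 109 = -119$)
$\frac{Q - 19826}{755 \left(-42\right) + K{\left(k{\left(-9,5 \right)} \right)}} = \frac{-6209 - 19826}{755 \left(-42\right) - 119} = - \frac{26035}{-31710 - 119} = - \frac{26035}{-31829} = \left(-26035\right) \left(- \frac{1}{31829}\right) = \frac{26035}{31829}$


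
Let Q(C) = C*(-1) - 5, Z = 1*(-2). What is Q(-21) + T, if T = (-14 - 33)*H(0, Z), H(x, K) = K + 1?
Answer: 63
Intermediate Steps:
Z = -2
H(x, K) = 1 + K
T = 47 (T = (-14 - 33)*(1 - 2) = -47*(-1) = 47)
Q(C) = -5 - C (Q(C) = -C - 5 = -5 - C)
Q(-21) + T = (-5 - 1*(-21)) + 47 = (-5 + 21) + 47 = 16 + 47 = 63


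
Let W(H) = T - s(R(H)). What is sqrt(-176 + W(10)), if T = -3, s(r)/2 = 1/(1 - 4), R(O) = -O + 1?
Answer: I*sqrt(1605)/3 ≈ 13.354*I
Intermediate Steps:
R(O) = 1 - O
s(r) = -2/3 (s(r) = 2/(1 - 4) = 2/(-3) = 2*(-1/3) = -2/3)
W(H) = -7/3 (W(H) = -3 - 1*(-2/3) = -3 + 2/3 = -7/3)
sqrt(-176 + W(10)) = sqrt(-176 - 7/3) = sqrt(-535/3) = I*sqrt(1605)/3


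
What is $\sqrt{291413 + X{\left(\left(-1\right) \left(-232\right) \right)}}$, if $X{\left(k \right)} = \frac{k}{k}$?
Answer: $\sqrt{291414} \approx 539.83$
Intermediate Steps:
$X{\left(k \right)} = 1$
$\sqrt{291413 + X{\left(\left(-1\right) \left(-232\right) \right)}} = \sqrt{291413 + 1} = \sqrt{291414}$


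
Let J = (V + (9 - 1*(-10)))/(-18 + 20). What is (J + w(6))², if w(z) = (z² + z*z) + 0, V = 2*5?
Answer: 29929/4 ≈ 7482.3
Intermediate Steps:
V = 10
J = 29/2 (J = (10 + (9 - 1*(-10)))/(-18 + 20) = (10 + (9 + 10))/2 = (10 + 19)*(½) = 29*(½) = 29/2 ≈ 14.500)
w(z) = 2*z² (w(z) = (z² + z²) + 0 = 2*z² + 0 = 2*z²)
(J + w(6))² = (29/2 + 2*6²)² = (29/2 + 2*36)² = (29/2 + 72)² = (173/2)² = 29929/4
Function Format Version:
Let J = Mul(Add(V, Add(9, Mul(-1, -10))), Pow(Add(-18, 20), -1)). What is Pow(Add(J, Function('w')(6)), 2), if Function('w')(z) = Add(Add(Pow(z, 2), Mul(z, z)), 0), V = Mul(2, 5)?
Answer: Rational(29929, 4) ≈ 7482.3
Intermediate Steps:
V = 10
J = Rational(29, 2) (J = Mul(Add(10, Add(9, Mul(-1, -10))), Pow(Add(-18, 20), -1)) = Mul(Add(10, Add(9, 10)), Pow(2, -1)) = Mul(Add(10, 19), Rational(1, 2)) = Mul(29, Rational(1, 2)) = Rational(29, 2) ≈ 14.500)
Function('w')(z) = Mul(2, Pow(z, 2)) (Function('w')(z) = Add(Add(Pow(z, 2), Pow(z, 2)), 0) = Add(Mul(2, Pow(z, 2)), 0) = Mul(2, Pow(z, 2)))
Pow(Add(J, Function('w')(6)), 2) = Pow(Add(Rational(29, 2), Mul(2, Pow(6, 2))), 2) = Pow(Add(Rational(29, 2), Mul(2, 36)), 2) = Pow(Add(Rational(29, 2), 72), 2) = Pow(Rational(173, 2), 2) = Rational(29929, 4)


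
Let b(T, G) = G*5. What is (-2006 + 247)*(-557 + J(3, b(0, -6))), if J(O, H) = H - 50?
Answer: 1120483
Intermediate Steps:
b(T, G) = 5*G
J(O, H) = -50 + H
(-2006 + 247)*(-557 + J(3, b(0, -6))) = (-2006 + 247)*(-557 + (-50 + 5*(-6))) = -1759*(-557 + (-50 - 30)) = -1759*(-557 - 80) = -1759*(-637) = 1120483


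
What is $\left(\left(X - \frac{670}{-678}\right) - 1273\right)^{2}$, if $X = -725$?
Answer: $\frac{458311398169}{114921} \approx 3.9881 \cdot 10^{6}$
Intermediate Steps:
$\left(\left(X - \frac{670}{-678}\right) - 1273\right)^{2} = \left(\left(-725 - \frac{670}{-678}\right) - 1273\right)^{2} = \left(\left(-725 - - \frac{335}{339}\right) - 1273\right)^{2} = \left(\left(-725 + \frac{335}{339}\right) - 1273\right)^{2} = \left(- \frac{245440}{339} - 1273\right)^{2} = \left(- \frac{676987}{339}\right)^{2} = \frac{458311398169}{114921}$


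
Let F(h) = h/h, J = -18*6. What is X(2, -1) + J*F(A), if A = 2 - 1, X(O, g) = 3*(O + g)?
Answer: -105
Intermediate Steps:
X(O, g) = 3*O + 3*g
J = -108
A = 1
F(h) = 1
X(2, -1) + J*F(A) = (3*2 + 3*(-1)) - 108*1 = (6 - 3) - 108 = 3 - 108 = -105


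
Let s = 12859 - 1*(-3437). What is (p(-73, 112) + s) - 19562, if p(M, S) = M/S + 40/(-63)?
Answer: -3293425/1008 ≈ -3267.3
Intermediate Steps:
s = 16296 (s = 12859 + 3437 = 16296)
p(M, S) = -40/63 + M/S (p(M, S) = M/S + 40*(-1/63) = M/S - 40/63 = -40/63 + M/S)
(p(-73, 112) + s) - 19562 = ((-40/63 - 73/112) + 16296) - 19562 = (-1297/1008 + 16296) - 19562 = 16425071/1008 - 19562 = -3293425/1008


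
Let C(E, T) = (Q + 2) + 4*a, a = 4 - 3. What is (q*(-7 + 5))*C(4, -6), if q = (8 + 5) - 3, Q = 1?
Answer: -140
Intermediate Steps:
q = 10 (q = 13 - 3 = 10)
a = 1
C(E, T) = 7 (C(E, T) = (1 + 2) + 4*1 = 3 + 4 = 7)
(q*(-7 + 5))*C(4, -6) = (10*(-7 + 5))*7 = (10*(-2))*7 = -20*7 = -140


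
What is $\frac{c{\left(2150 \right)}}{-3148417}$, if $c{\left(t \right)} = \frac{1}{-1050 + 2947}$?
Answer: $- \frac{1}{5972547049} \approx -1.6743 \cdot 10^{-10}$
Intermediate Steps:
$c{\left(t \right)} = \frac{1}{1897}$
$\frac{c{\left(2150 \right)}}{-3148417} = \frac{1}{1897 \left(-3148417\right)} = \frac{1}{1897} \left(- \frac{1}{3148417}\right) = - \frac{1}{5972547049}$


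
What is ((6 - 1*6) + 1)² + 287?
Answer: 288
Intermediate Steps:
((6 - 1*6) + 1)² + 287 = ((6 - 6) + 1)² + 287 = (0 + 1)² + 287 = 1² + 287 = 1 + 287 = 288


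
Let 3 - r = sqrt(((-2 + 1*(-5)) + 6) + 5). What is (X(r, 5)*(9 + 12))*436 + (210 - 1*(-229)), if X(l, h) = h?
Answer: 46219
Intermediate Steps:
r = 1 (r = 3 - sqrt(((-2 + 1*(-5)) + 6) + 5) = 3 - sqrt(((-2 - 5) + 6) + 5) = 3 - sqrt((-7 + 6) + 5) = 3 - sqrt(-1 + 5) = 3 - sqrt(4) = 3 - 1*2 = 3 - 2 = 1)
(X(r, 5)*(9 + 12))*436 + (210 - 1*(-229)) = (5*(9 + 12))*436 + (210 - 1*(-229)) = (5*21)*436 + (210 + 229) = 105*436 + 439 = 45780 + 439 = 46219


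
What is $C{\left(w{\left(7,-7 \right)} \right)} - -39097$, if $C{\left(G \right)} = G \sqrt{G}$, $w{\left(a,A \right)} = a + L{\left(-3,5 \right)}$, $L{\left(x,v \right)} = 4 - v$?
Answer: $39097 + 6 \sqrt{6} \approx 39112.0$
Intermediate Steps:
$w{\left(a,A \right)} = -1 + a$ ($w{\left(a,A \right)} = a + \left(4 - 5\right) = a - 1 = -1 + a$)
$C{\left(G \right)} = G^{\frac{3}{2}}$
$C{\left(w{\left(7,-7 \right)} \right)} - -39097 = \left(-1 + 7\right)^{\frac{3}{2}} - -39097 = 6^{\frac{3}{2}} + 39097 = 6 \sqrt{6} + 39097 = 39097 + 6 \sqrt{6}$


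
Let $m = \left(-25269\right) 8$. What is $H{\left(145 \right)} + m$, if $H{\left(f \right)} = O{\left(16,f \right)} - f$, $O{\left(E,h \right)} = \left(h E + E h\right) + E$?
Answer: $-197641$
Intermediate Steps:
$O{\left(E,h \right)} = E + 2 E h$ ($O{\left(E,h \right)} = \left(E h + E h\right) + E = 2 E h + E = E + 2 E h$)
$H{\left(f \right)} = 16 + 31 f$ ($H{\left(f \right)} = 16 \left(1 + 2 f\right) - f = \left(16 + 32 f\right) - f = 16 + 31 f$)
$m = -202152$
$H{\left(145 \right)} + m = \left(16 + 31 \cdot 145\right) - 202152 = \left(16 + 4495\right) - 202152 = 4511 - 202152 = -197641$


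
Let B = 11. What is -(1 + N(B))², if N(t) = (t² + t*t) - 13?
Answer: -52900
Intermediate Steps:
N(t) = -13 + 2*t² (N(t) = (t² + t²) - 13 = 2*t² - 13 = -13 + 2*t²)
-(1 + N(B))² = -(1 + (-13 + 2*11²))² = -(1 + (-13 + 2*121))² = -(1 + (-13 + 242))² = -(1 + 229)² = -1*230² = -1*52900 = -52900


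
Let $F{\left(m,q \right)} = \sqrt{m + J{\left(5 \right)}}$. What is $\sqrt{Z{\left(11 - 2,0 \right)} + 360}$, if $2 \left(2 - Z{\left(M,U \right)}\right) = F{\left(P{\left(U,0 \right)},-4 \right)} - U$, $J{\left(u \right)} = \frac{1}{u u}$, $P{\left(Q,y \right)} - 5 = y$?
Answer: $\frac{\sqrt{36200 - 30 \sqrt{14}}}{10} \approx 18.997$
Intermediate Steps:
$P{\left(Q,y \right)} = 5 + y$
$J{\left(u \right)} = \frac{1}{u^{2}}$
$F{\left(m,q \right)} = \sqrt{\frac{1}{25} + m}$ ($F{\left(m,q \right)} = \sqrt{m + \frac{1}{25}} = \sqrt{\frac{1}{25} + m}$)
$Z{\left(M,U \right)} = 2 + \frac{U}{2} - \frac{3 \sqrt{14}}{10}$ ($Z{\left(M,U \right)} = 2 - \frac{\frac{\sqrt{1 + 25 \left(5 + 0\right)}}{5} - U}{2} = 2 - \frac{\frac{\sqrt{1 + 25 \cdot 5}}{5} - U}{2} = 2 - \frac{\frac{\sqrt{1 + 125}}{5} - U}{2} = 2 - \frac{\frac{\sqrt{126}}{5} - U}{2} = 2 - \frac{\frac{3 \sqrt{14}}{5} - U}{2} = 2 - \frac{- U + \frac{3 \sqrt{14}}{5}}{2} = 2 + \left(\frac{U}{2} - \frac{3 \sqrt{14}}{10}\right) = 2 + \frac{U}{2} - \frac{3 \sqrt{14}}{10}$)
$\sqrt{Z{\left(11 - 2,0 \right)} + 360} = \sqrt{\left(2 + \frac{1}{2} \cdot 0 - \frac{3 \sqrt{14}}{10}\right) + 360} = \sqrt{\left(2 + 0 - \frac{3 \sqrt{14}}{10}\right) + 360} = \sqrt{\left(2 - \frac{3 \sqrt{14}}{10}\right) + 360} = \sqrt{362 - \frac{3 \sqrt{14}}{10}}$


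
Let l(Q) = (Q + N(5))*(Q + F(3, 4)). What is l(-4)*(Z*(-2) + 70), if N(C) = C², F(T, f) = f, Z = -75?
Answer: 0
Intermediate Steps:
l(Q) = (4 + Q)*(25 + Q) (l(Q) = (Q + 5²)*(Q + 4) = (Q + 25)*(4 + Q) = (25 + Q)*(4 + Q) = (4 + Q)*(25 + Q))
l(-4)*(Z*(-2) + 70) = (100 + (-4)² + 29*(-4))*(-75*(-2) + 70) = (100 + 16 - 116)*(150 + 70) = 0*220 = 0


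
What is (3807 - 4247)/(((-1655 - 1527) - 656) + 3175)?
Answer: 440/663 ≈ 0.66365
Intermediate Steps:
(3807 - 4247)/(((-1655 - 1527) - 656) + 3175) = -440/((-3182 - 656) + 3175) = -440/(-3838 + 3175) = -440/(-663) = -440*(-1/663) = 440/663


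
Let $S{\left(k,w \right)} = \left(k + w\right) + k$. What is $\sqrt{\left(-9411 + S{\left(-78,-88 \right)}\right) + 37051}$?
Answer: $6 \sqrt{761} \approx 165.52$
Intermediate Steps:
$S{\left(k,w \right)} = w + 2 k$
$\sqrt{\left(-9411 + S{\left(-78,-88 \right)}\right) + 37051} = \sqrt{\left(-9411 + \left(-88 + 2 \left(-78\right)\right)\right) + 37051} = \sqrt{\left(-9411 - 244\right) + 37051} = \sqrt{-9655 + 37051} = \sqrt{27396} = 6 \sqrt{761}$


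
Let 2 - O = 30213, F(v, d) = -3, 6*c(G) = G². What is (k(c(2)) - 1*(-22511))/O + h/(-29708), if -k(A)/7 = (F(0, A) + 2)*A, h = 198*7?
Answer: -152307401/192323226 ≈ -0.79193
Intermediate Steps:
c(G) = G²/6
O = -30211 (O = 2 - 1*30213 = 2 - 30213 = -30211)
h = 1386
k(A) = 7*A (k(A) = -7*(-3 + 2)*A = -(-7)*A = 7*A)
(k(c(2)) - 1*(-22511))/O + h/(-29708) = (7*((⅙)*2²) - 1*(-22511))/(-30211) + 1386/(-29708) = (7*((⅙)*4) + 22511)*(-1/30211) + 1386*(-1/29708) = (7*(⅔) + 22511)*(-1/30211) - 99/2122 = (14/3 + 22511)*(-1/30211) - 99/2122 = (67547/3)*(-1/30211) - 99/2122 = -67547/90633 - 99/2122 = -152307401/192323226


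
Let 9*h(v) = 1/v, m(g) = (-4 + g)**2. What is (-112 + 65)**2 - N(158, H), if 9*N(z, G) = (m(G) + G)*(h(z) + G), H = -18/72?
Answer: 301622363/136512 ≈ 2209.5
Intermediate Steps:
h(v) = 1/(9*v)
H = -1/4 (H = -18*1/72 = -1/4 ≈ -0.25000)
N(z, G) = (G + (-4 + G)**2)*(G + 1/(9*z))/9 (N(z, G) = (((-4 + G)**2 + G)*(1/(9*z) + G))/9 = ((G + (-4 + G)**2)*(G + 1/(9*z)))/9 = (G + (-4 + G)**2)*(G + 1/(9*z))/9)
(-112 + 65)**2 - N(158, H) = (-112 + 65)**2 - (-1/4 + (-4 - 1/4)**2 + 9*(-1/4)*158*(-1/4 + (-4 - 1/4)**2))/(81*158) = (-47)**2 - (-1/4 + (-17/4)**2 + 9*(-1/4)*158*(-1/4 + (-17/4)**2))/(81*158) = 2209 - (-1/4 + 289/16 + 9*(-1/4)*158*(-1/4 + 289/16))/(81*158) = 2209 - (-1/4 + 289/16 + 9*(-1/4)*158*(285/16))/(81*158) = 2209 - (-1/4 + 289/16 - 202635/32)/(81*158) = 2209 - (-202065)/(81*158*32) = 2209 - 1*(-67355/136512) = 2209 + 67355/136512 = 301622363/136512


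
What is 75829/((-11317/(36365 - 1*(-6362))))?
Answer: -3239945683/11317 ≈ -2.8629e+5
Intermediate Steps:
75829/((-11317/(36365 - 1*(-6362)))) = 75829/((-11317/(36365 + 6362))) = 75829/((-11317/42727)) = 75829/((-11317*1/42727)) = 75829/(-11317/42727) = 75829*(-42727/11317) = -3239945683/11317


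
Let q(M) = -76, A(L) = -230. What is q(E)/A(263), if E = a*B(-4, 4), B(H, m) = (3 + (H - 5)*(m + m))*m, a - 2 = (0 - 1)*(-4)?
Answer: 38/115 ≈ 0.33043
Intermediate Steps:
a = 6 (a = 2 + (0 - 1)*(-4) = 2 - 1*(-4) = 2 + 4 = 6)
B(H, m) = m*(3 + 2*m*(-5 + H)) (B(H, m) = (3 + (-5 + H)*(2*m))*m = (3 + 2*m*(-5 + H))*m = m*(3 + 2*m*(-5 + H)))
E = -1656 (E = 6*(4*(3 - 10*4 + 2*(-4)*4)) = 6*(4*(3 - 40 - 32)) = 6*(4*(-69)) = 6*(-276) = -1656)
q(E)/A(263) = -76/(-230) = -76*(-1/230) = 38/115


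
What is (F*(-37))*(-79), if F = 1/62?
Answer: 2923/62 ≈ 47.145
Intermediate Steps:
F = 1/62 ≈ 0.016129
(F*(-37))*(-79) = ((1/62)*(-37))*(-79) = -37/62*(-79) = 2923/62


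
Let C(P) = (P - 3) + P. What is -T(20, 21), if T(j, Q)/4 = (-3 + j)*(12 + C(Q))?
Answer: -3468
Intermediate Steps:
C(P) = -3 + 2*P (C(P) = (-3 + P) + P = -3 + 2*P)
T(j, Q) = 4*(-3 + j)*(9 + 2*Q) (T(j, Q) = 4*((-3 + j)*(12 + (-3 + 2*Q))) = 4*((-3 + j)*(9 + 2*Q)) = 4*(-3 + j)*(9 + 2*Q))
-T(20, 21) = -(-108 - 24*21 + 36*20 + 8*21*20) = -(-108 - 504 + 720 + 3360) = -1*3468 = -3468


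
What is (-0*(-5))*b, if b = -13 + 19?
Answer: 0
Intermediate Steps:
b = 6
(-0*(-5))*b = -0*(-5)*6 = -15*0*6 = 0*6 = 0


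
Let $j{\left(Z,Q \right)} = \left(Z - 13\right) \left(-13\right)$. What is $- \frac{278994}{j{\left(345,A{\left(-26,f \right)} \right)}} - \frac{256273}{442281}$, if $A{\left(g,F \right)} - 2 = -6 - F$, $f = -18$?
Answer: $\frac{61143835523}{954442398} \approx 64.062$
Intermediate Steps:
$A{\left(g,F \right)} = -4 - F$ ($A{\left(g,F \right)} = 2 - \left(6 + F\right) = -4 - F$)
$j{\left(Z,Q \right)} = 169 - 13 Z$ ($j{\left(Z,Q \right)} = \left(-13 + Z\right) \left(-13\right) = 169 - 13 Z$)
$- \frac{278994}{j{\left(345,A{\left(-26,f \right)} \right)}} - \frac{256273}{442281} = - \frac{278994}{169 - 4485} - \frac{256273}{442281} = - \frac{278994}{-4316} - \frac{256273}{442281} = \left(-278994\right) \left(- \frac{1}{4316}\right) - \frac{256273}{442281} = \frac{139497}{2158} - \frac{256273}{442281} = \frac{61143835523}{954442398}$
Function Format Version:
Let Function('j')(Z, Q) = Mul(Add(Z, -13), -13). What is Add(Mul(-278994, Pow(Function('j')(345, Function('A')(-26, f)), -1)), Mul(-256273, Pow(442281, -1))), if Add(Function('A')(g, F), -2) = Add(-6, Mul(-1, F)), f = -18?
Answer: Rational(61143835523, 954442398) ≈ 64.062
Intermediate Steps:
Function('A')(g, F) = Add(-4, Mul(-1, F)) (Function('A')(g, F) = Add(2, Add(-6, Mul(-1, F))) = Add(-4, Mul(-1, F)))
Function('j')(Z, Q) = Add(169, Mul(-13, Z)) (Function('j')(Z, Q) = Mul(Add(-13, Z), -13) = Add(169, Mul(-13, Z)))
Add(Mul(-278994, Pow(Function('j')(345, Function('A')(-26, f)), -1)), Mul(-256273, Pow(442281, -1))) = Add(Mul(-278994, Pow(Add(169, Mul(-13, 345)), -1)), Mul(-256273, Pow(442281, -1))) = Add(Mul(-278994, Pow(Add(169, -4485), -1)), Mul(-256273, Rational(1, 442281))) = Add(Mul(-278994, Pow(-4316, -1)), Rational(-256273, 442281)) = Add(Mul(-278994, Rational(-1, 4316)), Rational(-256273, 442281)) = Add(Rational(139497, 2158), Rational(-256273, 442281)) = Rational(61143835523, 954442398)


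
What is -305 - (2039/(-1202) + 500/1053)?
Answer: -384494263/1265706 ≈ -303.78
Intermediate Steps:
-305 - (2039/(-1202) + 500/1053) = -305 - (2039*(-1/1202) + 500*(1/1053)) = -305 - (-2039/1202 + 500/1053) = -305 - 1*(-1546067/1265706) = -305 + 1546067/1265706 = -384494263/1265706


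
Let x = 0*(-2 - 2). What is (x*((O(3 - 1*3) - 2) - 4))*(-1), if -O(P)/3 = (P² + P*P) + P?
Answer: 0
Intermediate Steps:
O(P) = -6*P² - 3*P (O(P) = -3*((P² + P*P) + P) = -3*((P² + P²) + P) = -3*(2*P² + P) = -3*(P + 2*P²) = -6*P² - 3*P)
x = 0 (x = 0*(-4) = 0)
(x*((O(3 - 1*3) - 2) - 4))*(-1) = (0*((-3*(3 - 1*3)*(1 + 2*(3 - 1*3)) - 2) - 4))*(-1) = (0*((-3*(3 - 3)*(1 + 2*(3 - 3)) - 2) - 4))*(-1) = (0*((-3*0*(1 + 2*0) - 2) - 4))*(-1) = (0*((-3*0*(1 + 0) - 2) - 4))*(-1) = (0*((-3*0*1 - 2) - 4))*(-1) = (0*((0 - 2) - 4))*(-1) = (0*(-2 - 4))*(-1) = (0*(-6))*(-1) = 0*(-1) = 0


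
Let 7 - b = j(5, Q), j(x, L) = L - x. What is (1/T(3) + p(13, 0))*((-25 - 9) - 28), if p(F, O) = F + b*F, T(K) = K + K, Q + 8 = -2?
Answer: -55645/3 ≈ -18548.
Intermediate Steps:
Q = -10 (Q = -8 - 2 = -10)
b = 22 (b = 7 - (-10 - 1*5) = 7 - (-10 - 5) = 7 - 1*(-15) = 7 + 15 = 22)
T(K) = 2*K
p(F, O) = 23*F (p(F, O) = F + 22*F = 23*F)
(1/T(3) + p(13, 0))*((-25 - 9) - 28) = (1/(2*3) + 23*13)*((-25 - 9) - 28) = (1/6 + 299)*(-34 - 28) = (⅙ + 299)*(-62) = (1795/6)*(-62) = -55645/3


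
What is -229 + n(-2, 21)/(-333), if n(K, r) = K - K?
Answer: -229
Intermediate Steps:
n(K, r) = 0
-229 + n(-2, 21)/(-333) = -229 + 0/(-333) = -229 + 0*(-1/333) = -229 + 0 = -229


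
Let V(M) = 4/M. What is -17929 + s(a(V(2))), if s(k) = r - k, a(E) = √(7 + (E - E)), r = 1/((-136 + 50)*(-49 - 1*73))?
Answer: -188111067/10492 - √7 ≈ -17932.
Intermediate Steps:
r = 1/10492 (r = 1/((-86)*(-49 - 73)) = -1/86/(-122) = -1/86*(-1/122) = 1/10492 ≈ 9.5311e-5)
a(E) = √7 (a(E) = √(7 + 0) = √7)
s(k) = 1/10492 - k
-17929 + s(a(V(2))) = -17929 + (1/10492 - √7) = -188111067/10492 - √7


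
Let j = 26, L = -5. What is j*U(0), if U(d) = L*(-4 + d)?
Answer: 520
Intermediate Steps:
U(d) = 20 - 5*d (U(d) = -5*(-4 + d) = 20 - 5*d)
j*U(0) = 26*(20 - 5*0) = 26*(20 + 0) = 26*20 = 520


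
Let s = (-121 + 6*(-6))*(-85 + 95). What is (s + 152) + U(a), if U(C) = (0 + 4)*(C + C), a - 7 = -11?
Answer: -1450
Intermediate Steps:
a = -4 (a = 7 - 11 = -4)
U(C) = 8*C (U(C) = 4*(2*C) = 8*C)
s = -1570 (s = (-121 - 36)*10 = -157*10 = -1570)
(s + 152) + U(a) = (-1570 + 152) + 8*(-4) = -1418 - 32 = -1450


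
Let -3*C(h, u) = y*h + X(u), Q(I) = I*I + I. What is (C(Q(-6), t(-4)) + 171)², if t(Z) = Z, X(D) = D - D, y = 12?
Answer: 2601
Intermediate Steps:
X(D) = 0
Q(I) = I + I² (Q(I) = I² + I = I + I²)
C(h, u) = -4*h (C(h, u) = -(12*h + 0)/3 = -4*h)
(C(Q(-6), t(-4)) + 171)² = (-(-24)*(1 - 6) + 171)² = (-(-24)*(-5) + 171)² = (-4*30 + 171)² = (-120 + 171)² = 51² = 2601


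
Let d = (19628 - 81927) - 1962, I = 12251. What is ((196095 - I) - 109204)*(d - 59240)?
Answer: -9218114640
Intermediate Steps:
d = -64261 (d = -62299 - 1962 = -64261)
((196095 - I) - 109204)*(d - 59240) = ((196095 - 1*12251) - 109204)*(-64261 - 59240) = ((196095 - 12251) - 109204)*(-123501) = (183844 - 109204)*(-123501) = 74640*(-123501) = -9218114640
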